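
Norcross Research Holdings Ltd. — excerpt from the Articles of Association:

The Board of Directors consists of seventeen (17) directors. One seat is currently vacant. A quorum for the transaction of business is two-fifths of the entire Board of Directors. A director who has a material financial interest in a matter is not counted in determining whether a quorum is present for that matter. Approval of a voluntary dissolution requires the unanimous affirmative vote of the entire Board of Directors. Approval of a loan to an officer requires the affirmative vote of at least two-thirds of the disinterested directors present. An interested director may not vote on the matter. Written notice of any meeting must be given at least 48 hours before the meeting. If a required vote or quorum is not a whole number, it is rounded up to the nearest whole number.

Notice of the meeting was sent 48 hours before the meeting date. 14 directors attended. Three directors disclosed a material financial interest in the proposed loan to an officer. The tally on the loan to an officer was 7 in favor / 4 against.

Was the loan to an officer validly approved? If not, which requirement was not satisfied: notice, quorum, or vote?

Notice: 48 hours given; 48 required (48 ≥ 48). Satisfied.
Quorum: 14 present, but the 3 interested directors do not count, leaving 11. Quorum is 7. Satisfied.
Vote: the loan to an officer requires two-thirds of the disinterested directors present (14 − 3 = 11). 2/3 of 11 = 7.33, rounded up to 8, so 8 affirmative votes are needed; 7 voted in favor. Not satisfied.

Invalid — vote requirement not satisfied.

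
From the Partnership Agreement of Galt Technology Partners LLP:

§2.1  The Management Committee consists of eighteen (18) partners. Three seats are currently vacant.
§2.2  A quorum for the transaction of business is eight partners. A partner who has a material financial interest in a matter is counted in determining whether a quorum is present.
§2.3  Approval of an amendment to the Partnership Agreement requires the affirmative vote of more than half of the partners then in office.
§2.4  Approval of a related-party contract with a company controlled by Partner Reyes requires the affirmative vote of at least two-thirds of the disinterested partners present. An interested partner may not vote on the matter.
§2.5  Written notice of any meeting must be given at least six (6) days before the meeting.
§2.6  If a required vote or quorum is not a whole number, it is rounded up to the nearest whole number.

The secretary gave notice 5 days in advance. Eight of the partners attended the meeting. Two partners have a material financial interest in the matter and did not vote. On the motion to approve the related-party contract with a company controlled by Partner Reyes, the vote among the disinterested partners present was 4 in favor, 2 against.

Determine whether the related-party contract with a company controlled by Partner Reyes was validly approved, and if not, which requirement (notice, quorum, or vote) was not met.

Notice: 5 days given; 6 required (5 < 6). Not satisfied.
Quorum: 8 present (interested partners count toward quorum); quorum is 8. Satisfied.
Vote: the related-party contract with a company controlled by Partner Reyes requires two-thirds of the disinterested partners present (8 − 2 = 6). 2/3 of 6 = 4, so 4 affirmative votes are needed; 4 voted in favor. Satisfied.

Invalid — notice requirement not satisfied.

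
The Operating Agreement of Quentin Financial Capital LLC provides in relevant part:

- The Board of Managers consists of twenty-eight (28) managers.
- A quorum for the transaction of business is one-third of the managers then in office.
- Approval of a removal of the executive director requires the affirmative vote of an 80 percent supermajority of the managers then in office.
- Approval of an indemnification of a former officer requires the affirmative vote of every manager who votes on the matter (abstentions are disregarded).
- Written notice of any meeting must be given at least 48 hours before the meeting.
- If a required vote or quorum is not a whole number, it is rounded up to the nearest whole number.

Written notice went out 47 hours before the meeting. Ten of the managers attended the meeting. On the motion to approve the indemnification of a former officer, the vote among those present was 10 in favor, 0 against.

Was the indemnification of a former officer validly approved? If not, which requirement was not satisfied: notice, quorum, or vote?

Notice: 47 hours given; 48 required (47 < 48). Not satisfied.
Quorum: 10 present; quorum is 10. Satisfied.
Vote: the indemnification of a former officer requires the unanimous vote of the votes cast (10). Unanimous means all 10, so 10 affirmative votes are needed; 10 voted in favor. Satisfied.

Invalid — notice requirement not satisfied.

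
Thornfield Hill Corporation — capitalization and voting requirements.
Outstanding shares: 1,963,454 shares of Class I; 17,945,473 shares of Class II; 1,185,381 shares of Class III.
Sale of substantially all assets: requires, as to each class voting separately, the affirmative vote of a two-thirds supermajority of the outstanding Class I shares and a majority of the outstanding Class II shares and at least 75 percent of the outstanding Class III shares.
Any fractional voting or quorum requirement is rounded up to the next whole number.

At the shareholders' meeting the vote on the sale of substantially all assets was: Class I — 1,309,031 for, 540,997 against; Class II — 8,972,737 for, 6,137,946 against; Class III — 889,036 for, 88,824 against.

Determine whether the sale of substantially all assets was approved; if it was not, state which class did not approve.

Approved — every class gave the required vote.

Class I: 2/3 of 1963454 = 1308969.33, rounded up to 1308970; 1,308,970 required, 1,309,031 in favor — approved.
Class II: a majority of 17945473 is 8972737; 8,972,737 required, 8,972,737 in favor — approved.
Class III: 3/4 of 1185381 = 889035.75, rounded up to 889036; 889,036 required, 889,036 in favor — approved.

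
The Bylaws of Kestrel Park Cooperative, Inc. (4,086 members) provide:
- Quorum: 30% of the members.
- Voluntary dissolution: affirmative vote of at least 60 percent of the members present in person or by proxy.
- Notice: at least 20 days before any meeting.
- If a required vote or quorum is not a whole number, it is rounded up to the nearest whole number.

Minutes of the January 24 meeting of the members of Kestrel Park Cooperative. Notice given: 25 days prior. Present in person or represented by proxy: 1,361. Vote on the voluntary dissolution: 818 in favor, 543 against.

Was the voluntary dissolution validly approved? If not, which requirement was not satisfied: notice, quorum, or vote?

Notice: 25 days given; 20 required. Satisfied.
Quorum: 30% of 4,086 = 1,225.80, rounded up to 1,226; 1,361 present. Satisfied.
Vote: requires three-fifths of those present (1,361); 3/5 of 1361 = 816.60, rounded up to 817, so 817 needed; 818 in favor. Satisfied.

Valid — all requirements satisfied.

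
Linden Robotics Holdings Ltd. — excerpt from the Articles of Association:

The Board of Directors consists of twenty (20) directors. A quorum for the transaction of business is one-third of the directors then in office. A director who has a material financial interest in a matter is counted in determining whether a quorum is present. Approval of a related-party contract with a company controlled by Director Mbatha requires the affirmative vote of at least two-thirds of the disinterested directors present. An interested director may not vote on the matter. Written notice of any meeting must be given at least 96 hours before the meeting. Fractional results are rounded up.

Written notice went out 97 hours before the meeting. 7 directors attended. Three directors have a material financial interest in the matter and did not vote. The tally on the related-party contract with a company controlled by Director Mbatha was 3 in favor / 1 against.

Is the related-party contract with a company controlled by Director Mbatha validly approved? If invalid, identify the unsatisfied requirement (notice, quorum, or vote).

Notice: 97 hours given; 96 required (97 ≥ 96). Satisfied.
Quorum: 7 present (interested directors count toward quorum); quorum is 7. Satisfied.
Vote: the related-party contract with a company controlled by Director Mbatha requires two-thirds of the disinterested directors present (7 − 3 = 4). 2/3 of 4 = 2.67, rounded up to 3, so 3 affirmative votes are needed; 3 voted in favor. Satisfied.

Valid — all requirements satisfied.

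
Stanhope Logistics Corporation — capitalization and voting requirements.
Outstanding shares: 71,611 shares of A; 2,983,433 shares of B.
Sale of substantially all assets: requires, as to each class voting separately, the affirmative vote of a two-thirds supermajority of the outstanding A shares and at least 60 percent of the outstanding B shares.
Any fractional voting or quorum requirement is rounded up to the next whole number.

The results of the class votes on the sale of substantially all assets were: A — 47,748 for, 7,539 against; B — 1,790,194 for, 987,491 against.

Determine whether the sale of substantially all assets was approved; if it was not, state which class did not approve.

A: 2/3 of 71611 = 47740.67, rounded up to 47741; 47,741 required, 47,748 in favor — approved.
B: 3/5 of 2983433 = 1790059.80, rounded up to 1790060; 1,790,060 required, 1,790,194 in favor — approved.

Approved — every class gave the required vote.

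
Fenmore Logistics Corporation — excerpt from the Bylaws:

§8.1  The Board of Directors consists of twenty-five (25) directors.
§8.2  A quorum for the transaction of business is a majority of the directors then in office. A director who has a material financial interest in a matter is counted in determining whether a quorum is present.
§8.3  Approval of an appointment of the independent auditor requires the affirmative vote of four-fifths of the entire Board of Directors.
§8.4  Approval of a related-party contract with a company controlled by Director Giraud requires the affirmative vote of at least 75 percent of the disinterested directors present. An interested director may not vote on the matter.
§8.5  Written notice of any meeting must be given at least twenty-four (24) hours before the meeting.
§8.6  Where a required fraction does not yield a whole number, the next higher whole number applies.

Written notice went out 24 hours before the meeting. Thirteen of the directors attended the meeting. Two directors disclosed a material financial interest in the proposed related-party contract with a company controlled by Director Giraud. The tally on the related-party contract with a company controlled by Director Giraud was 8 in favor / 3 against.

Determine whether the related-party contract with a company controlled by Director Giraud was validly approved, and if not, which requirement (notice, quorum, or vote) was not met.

Notice: 24 hours given; 24 required (24 ≥ 24). Satisfied.
Quorum: 13 present (interested directors count toward quorum); quorum is 13. Satisfied.
Vote: the related-party contract with a company controlled by Director Giraud requires three-fourths of the disinterested directors present (13 − 2 = 11). 3/4 of 11 = 8.25, rounded up to 9, so 9 affirmative votes are needed; 8 voted in favor. Not satisfied.

Invalid — vote requirement not satisfied.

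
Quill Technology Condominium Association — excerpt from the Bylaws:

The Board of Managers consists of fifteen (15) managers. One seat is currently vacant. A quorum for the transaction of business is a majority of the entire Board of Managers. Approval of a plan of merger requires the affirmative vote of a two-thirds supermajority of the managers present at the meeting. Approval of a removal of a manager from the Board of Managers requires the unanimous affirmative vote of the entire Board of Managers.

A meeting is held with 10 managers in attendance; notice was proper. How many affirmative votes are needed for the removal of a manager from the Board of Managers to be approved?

15

The removal of a manager from the Board of Managers requires the unanimous vote of the entire Board of Managers (15).
Unanimous means all 15.
(Only 10 can vote, so the removal of a manager from the Board of Managers cannot pass at this meeting, but the required vote is still 15.)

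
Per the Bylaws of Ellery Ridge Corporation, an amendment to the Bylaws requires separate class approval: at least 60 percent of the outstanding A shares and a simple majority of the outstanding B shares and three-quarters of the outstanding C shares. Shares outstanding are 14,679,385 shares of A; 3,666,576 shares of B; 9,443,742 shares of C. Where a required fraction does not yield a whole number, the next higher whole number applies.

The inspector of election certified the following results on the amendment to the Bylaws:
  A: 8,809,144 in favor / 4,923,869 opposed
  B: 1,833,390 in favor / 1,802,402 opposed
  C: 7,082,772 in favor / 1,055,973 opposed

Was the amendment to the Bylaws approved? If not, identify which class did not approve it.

A: 3/5 of 14679385 = 8807631; 8,807,631 required, 8,809,144 in favor — approved.
B: a majority of 3666576 is 1833289; 1,833,289 required, 1,833,390 in favor — approved.
C: 3/4 of 9443742 = 7082806.50, rounded up to 7082807; 7,082,807 required, 7,082,772 in favor — not approved.

Not approved — the C shares did not give the required vote.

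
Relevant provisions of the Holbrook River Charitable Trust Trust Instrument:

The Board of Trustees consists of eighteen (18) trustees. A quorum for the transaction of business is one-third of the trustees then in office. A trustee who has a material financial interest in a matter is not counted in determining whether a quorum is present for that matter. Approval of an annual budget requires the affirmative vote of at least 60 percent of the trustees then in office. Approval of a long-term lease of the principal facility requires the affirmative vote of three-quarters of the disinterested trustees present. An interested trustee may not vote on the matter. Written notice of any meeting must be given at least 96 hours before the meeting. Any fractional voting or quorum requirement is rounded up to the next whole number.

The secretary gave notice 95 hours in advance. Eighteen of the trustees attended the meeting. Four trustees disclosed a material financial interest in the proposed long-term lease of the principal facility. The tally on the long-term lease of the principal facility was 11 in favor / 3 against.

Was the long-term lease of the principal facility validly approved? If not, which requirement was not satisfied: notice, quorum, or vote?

Notice: 95 hours given; 96 required (95 < 96). Not satisfied.
Quorum: 18 present, but the 4 interested trustees do not count, leaving 14. Quorum is 6. Satisfied.
Vote: the long-term lease of the principal facility requires three-fourths of the disinterested trustees present (18 − 4 = 14). 3/4 of 14 = 10.50, rounded up to 11, so 11 affirmative votes are needed; 11 voted in favor. Satisfied.

Invalid — notice requirement not satisfied.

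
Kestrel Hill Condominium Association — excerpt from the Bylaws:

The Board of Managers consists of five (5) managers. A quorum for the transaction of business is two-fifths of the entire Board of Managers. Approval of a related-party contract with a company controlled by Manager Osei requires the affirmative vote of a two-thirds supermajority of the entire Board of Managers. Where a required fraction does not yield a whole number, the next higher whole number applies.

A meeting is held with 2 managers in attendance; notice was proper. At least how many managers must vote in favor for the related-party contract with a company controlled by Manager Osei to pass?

4

The related-party contract with a company controlled by Manager Osei requires two-thirds of the entire Board of Managers (5).
2/3 of 5 = 3.33, rounded up to 4.
(Only 2 can vote, so the related-party contract with a company controlled by Manager Osei cannot pass at this meeting, but the required vote is still 4.)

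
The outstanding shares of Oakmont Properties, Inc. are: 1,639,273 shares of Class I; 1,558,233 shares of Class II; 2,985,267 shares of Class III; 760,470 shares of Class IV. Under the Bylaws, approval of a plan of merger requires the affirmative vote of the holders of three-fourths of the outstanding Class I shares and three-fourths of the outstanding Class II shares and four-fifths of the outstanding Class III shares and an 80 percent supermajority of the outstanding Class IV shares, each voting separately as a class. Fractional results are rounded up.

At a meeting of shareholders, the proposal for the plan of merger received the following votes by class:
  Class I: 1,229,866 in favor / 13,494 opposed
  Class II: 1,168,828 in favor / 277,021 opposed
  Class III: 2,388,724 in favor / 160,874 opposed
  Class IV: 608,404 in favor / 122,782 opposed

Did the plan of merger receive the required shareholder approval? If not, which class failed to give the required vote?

Class I: 3/4 of 1639273 = 1229454.75, rounded up to 1229455; 1,229,455 required, 1,229,866 in favor — approved.
Class II: 3/4 of 1558233 = 1168674.75, rounded up to 1168675; 1,168,675 required, 1,168,828 in favor — approved.
Class III: 4/5 of 2985267 = 2388213.60, rounded up to 2388214; 2,388,214 required, 2,388,724 in favor — approved.
Class IV: 4/5 of 760470 = 608376; 608,376 required, 608,404 in favor — approved.

Approved — every class gave the required vote.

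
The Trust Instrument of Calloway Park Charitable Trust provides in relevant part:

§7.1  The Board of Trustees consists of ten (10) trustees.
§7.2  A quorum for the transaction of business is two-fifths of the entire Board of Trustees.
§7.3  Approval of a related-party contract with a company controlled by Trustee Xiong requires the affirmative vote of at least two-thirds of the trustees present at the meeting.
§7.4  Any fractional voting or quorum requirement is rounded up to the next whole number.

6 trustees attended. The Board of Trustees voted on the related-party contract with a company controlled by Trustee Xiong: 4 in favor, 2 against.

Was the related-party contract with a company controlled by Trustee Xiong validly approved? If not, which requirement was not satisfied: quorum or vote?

Quorum: 6 present; quorum is 4. Satisfied.
Vote: the related-party contract with a company controlled by Trustee Xiong requires two-thirds of the trustees present (6). 2/3 of 6 = 4, so 4 affirmative votes are needed; 4 voted in favor. Satisfied.

Valid — all requirements satisfied.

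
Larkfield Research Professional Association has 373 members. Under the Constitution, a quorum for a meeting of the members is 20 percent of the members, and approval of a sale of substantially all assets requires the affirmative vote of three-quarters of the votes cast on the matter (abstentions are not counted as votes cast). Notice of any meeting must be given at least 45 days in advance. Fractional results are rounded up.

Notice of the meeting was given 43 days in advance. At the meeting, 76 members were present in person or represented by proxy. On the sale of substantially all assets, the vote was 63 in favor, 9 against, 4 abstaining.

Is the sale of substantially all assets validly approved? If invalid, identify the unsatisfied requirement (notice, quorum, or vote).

Invalid — notice requirement not satisfied.

Notice: 43 days given; 45 required. Not satisfied.
Quorum: 20% of 373 = 74.60, rounded up to 75; 76 present. Satisfied.
Vote: requires three-fourths of the votes cast (76 − 4 abstaining = 72); 3/4 of 72 = 54, so 54 needed; 63 in favor. Satisfied.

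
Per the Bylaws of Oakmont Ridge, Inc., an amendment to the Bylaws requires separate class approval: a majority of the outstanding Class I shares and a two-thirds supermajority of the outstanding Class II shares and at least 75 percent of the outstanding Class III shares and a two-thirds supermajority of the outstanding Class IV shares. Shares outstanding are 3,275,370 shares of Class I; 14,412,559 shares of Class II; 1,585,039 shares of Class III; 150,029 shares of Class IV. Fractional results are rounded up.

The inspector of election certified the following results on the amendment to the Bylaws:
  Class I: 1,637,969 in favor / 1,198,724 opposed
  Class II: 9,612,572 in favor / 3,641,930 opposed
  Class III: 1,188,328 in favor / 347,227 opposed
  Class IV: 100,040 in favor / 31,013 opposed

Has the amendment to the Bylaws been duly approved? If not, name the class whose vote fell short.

Class I: a majority of 3275370 is 1637686; 1,637,686 required, 1,637,969 in favor — approved.
Class II: 2/3 of 14412559 = 9608372.67, rounded up to 9608373; 9,608,373 required, 9,612,572 in favor — approved.
Class III: 3/4 of 1585039 = 1188779.25, rounded up to 1188780; 1,188,780 required, 1,188,328 in favor — not approved.
Class IV: 2/3 of 150029 = 100019.33, rounded up to 100020; 100,020 required, 100,040 in favor — approved.

Not approved — the Class III shares did not give the required vote.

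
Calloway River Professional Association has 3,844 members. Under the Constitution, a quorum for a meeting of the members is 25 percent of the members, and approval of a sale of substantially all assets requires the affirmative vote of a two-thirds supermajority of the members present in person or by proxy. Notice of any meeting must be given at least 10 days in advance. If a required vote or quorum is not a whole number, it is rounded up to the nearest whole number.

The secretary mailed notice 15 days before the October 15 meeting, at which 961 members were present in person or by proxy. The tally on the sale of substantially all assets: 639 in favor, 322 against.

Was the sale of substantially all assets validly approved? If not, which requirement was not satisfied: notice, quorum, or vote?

Invalid — vote requirement not satisfied.

Notice: 15 days given; 10 required. Satisfied.
Quorum: 25% of 3,844 = 961; 961 present. Satisfied.
Vote: requires two-thirds of those present (961); 2/3 of 961 = 640.67, rounded up to 641, so 641 needed; 639 in favor. Not satisfied.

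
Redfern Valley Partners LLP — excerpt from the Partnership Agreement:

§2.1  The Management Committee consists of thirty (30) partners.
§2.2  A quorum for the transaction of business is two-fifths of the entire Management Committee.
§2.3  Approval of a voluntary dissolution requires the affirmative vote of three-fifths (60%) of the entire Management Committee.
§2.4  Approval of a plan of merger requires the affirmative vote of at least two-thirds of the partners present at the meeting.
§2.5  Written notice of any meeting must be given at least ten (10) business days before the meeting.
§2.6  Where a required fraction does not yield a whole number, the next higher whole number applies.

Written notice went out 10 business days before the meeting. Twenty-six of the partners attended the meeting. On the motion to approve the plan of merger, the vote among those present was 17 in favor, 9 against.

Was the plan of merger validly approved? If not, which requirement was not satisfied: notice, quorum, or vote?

Invalid — vote requirement not satisfied.

Notice: 10 business days given; 10 required (10 ≥ 10). Satisfied.
Quorum: 26 present; quorum is 12. Satisfied.
Vote: the plan of merger requires two-thirds of the partners present (26). 2/3 of 26 = 17.33, rounded up to 18, so 18 affirmative votes are needed; 17 voted in favor. Not satisfied.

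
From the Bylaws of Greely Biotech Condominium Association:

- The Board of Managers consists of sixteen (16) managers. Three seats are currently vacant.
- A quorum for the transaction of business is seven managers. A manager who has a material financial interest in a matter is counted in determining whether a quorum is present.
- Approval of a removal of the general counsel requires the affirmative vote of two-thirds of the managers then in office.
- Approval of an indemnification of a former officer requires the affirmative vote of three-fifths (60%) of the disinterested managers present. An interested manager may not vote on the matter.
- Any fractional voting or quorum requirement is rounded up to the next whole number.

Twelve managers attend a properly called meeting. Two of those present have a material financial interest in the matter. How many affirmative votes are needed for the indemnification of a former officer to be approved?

6

The indemnification of a former officer requires three-fifths of the disinterested managers present (12 − 2 = 10).
3/5 of 10 = 6.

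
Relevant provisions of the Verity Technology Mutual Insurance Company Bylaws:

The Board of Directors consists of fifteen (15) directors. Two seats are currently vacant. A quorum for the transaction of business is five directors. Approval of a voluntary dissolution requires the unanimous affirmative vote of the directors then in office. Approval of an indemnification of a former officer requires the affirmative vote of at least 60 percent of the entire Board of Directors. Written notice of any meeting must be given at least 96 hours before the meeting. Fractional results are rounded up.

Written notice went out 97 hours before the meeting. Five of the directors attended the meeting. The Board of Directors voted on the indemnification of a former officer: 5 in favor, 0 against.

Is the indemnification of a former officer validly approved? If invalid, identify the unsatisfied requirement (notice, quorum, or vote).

Invalid — vote requirement not satisfied.

Notice: 97 hours given; 96 required (97 ≥ 96). Satisfied.
Quorum: 5 present; quorum is 5. Satisfied.
Vote: the indemnification of a former officer requires three-fifths of the entire Board of Directors (15). 3/5 of 15 = 9, so 9 affirmative votes are needed; 5 voted in favor. Not satisfied.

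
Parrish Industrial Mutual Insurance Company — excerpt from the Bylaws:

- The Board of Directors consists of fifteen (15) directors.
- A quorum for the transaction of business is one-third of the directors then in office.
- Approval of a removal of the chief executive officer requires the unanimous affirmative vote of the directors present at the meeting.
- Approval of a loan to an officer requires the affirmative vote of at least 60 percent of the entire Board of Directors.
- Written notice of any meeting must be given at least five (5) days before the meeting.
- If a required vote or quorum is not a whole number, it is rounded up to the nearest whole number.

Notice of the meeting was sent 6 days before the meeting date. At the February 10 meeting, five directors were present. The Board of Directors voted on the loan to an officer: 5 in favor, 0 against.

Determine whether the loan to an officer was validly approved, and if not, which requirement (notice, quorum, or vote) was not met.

Invalid — vote requirement not satisfied.

Notice: 6 days given; 5 required (6 ≥ 5). Satisfied.
Quorum: 5 present; quorum is 5. Satisfied.
Vote: the loan to an officer requires three-fifths of the entire Board of Directors (15). 3/5 of 15 = 9, so 9 affirmative votes are needed; 5 voted in favor. Not satisfied.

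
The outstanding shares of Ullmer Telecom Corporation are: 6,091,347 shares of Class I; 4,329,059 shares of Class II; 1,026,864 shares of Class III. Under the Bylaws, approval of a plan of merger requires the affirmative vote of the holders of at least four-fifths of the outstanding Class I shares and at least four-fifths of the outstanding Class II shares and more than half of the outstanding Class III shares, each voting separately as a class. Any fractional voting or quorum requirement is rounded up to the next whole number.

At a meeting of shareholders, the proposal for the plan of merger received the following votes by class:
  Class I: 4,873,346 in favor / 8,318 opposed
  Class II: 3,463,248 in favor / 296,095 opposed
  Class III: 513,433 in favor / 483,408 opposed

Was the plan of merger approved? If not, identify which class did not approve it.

Class I: 4/5 of 6091347 = 4873077.60, rounded up to 4873078; 4,873,078 required, 4,873,346 in favor — approved.
Class II: 4/5 of 4329059 = 3463247.20, rounded up to 3463248; 3,463,248 required, 3,463,248 in favor — approved.
Class III: a majority of 1026864 is 513433; 513,433 required, 513,433 in favor — approved.

Approved — every class gave the required vote.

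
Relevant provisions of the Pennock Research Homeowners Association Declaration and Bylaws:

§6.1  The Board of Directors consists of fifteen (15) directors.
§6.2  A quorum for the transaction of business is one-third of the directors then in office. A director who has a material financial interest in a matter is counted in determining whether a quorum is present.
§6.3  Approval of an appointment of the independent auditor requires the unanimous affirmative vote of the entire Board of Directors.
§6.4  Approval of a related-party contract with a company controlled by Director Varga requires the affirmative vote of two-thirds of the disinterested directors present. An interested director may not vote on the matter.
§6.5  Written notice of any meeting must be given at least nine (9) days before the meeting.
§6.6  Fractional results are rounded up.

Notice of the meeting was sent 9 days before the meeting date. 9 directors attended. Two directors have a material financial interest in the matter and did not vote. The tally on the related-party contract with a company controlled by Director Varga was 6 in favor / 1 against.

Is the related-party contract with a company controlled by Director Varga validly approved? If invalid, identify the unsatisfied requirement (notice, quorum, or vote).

Notice: 9 days given; 9 required (9 ≥ 9). Satisfied.
Quorum: 9 present (interested directors count toward quorum); quorum is 5. Satisfied.
Vote: the related-party contract with a company controlled by Director Varga requires two-thirds of the disinterested directors present (9 − 2 = 7). 2/3 of 7 = 4.67, rounded up to 5, so 5 affirmative votes are needed; 6 voted in favor. Satisfied.

Valid — all requirements satisfied.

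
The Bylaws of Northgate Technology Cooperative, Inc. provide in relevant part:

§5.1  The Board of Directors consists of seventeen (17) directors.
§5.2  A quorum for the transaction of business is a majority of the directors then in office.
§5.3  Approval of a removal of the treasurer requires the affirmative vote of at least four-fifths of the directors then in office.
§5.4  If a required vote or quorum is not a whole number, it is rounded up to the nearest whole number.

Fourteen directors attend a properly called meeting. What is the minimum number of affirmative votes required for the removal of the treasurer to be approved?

The removal of the treasurer requires four-fifths of the directors then in office (17).
4/5 of 17 = 13.60, rounded up to 14.

14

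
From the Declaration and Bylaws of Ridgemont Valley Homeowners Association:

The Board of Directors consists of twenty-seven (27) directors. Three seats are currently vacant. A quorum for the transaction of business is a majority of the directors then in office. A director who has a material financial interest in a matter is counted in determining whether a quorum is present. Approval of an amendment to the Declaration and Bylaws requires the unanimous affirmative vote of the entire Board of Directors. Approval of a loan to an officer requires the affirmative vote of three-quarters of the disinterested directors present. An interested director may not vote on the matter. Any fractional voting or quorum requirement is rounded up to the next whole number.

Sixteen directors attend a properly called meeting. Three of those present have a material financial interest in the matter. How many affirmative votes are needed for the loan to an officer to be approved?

The loan to an officer requires three-fourths of the disinterested directors present (16 − 3 = 13).
3/4 of 13 = 9.75, rounded up to 10.

10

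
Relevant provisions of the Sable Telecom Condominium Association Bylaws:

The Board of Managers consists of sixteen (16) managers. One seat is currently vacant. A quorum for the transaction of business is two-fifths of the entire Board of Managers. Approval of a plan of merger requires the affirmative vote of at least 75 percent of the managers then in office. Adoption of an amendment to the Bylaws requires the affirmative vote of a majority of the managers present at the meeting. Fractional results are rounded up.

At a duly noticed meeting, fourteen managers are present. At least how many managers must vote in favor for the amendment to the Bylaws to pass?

8

The amendment to the Bylaws requires a majority of the managers present (14).
A majority of 14 is 8.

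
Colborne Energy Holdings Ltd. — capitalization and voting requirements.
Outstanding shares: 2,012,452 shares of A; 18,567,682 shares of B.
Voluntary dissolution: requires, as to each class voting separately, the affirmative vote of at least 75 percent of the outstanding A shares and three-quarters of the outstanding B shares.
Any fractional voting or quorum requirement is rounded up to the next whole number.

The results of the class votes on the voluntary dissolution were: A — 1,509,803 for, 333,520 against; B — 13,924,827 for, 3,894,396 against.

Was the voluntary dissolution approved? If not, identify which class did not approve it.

Not approved — the B shares did not give the required vote.

A: 3/4 of 2012452 = 1509339; 1,509,339 required, 1,509,803 in favor — approved.
B: 3/4 of 18567682 = 13925761.50, rounded up to 13925762; 13,925,762 required, 13,924,827 in favor — not approved.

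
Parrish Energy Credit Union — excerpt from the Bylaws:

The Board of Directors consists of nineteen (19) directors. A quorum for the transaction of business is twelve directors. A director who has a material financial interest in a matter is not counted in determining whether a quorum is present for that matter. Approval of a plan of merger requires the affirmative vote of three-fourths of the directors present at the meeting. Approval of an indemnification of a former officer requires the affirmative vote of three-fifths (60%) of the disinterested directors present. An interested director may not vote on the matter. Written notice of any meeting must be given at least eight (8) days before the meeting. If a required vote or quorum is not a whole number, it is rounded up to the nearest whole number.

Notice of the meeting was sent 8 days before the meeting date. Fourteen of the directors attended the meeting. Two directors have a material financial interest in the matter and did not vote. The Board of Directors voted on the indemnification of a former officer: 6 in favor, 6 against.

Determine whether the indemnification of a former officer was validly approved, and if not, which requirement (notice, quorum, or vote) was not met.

Invalid — vote requirement not satisfied.

Notice: 8 days given; 8 required (8 ≥ 8). Satisfied.
Quorum: 14 present, but the 2 interested directors do not count, leaving 12. Quorum is 12. Satisfied.
Vote: the indemnification of a former officer requires three-fifths of the disinterested directors present (14 − 2 = 12). 3/5 of 12 = 7.20, rounded up to 8, so 8 affirmative votes are needed; 6 voted in favor. Not satisfied.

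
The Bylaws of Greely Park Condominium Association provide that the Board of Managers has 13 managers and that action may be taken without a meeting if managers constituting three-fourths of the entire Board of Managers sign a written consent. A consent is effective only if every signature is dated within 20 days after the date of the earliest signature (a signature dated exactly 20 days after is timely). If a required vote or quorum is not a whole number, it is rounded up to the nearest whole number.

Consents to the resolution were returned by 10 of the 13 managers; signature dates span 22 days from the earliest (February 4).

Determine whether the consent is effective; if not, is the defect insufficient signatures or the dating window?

Not effective — dating-window requirement not satisfied.

Signatures required: three-fourths of 13 — 3/4 of 13 = 9.75, rounded up to 10, so 10 needed; 10 signed. Sufficient.
Dating window: the latest signature is 22 days after the earliest; the limit is 20 days. Outside the window.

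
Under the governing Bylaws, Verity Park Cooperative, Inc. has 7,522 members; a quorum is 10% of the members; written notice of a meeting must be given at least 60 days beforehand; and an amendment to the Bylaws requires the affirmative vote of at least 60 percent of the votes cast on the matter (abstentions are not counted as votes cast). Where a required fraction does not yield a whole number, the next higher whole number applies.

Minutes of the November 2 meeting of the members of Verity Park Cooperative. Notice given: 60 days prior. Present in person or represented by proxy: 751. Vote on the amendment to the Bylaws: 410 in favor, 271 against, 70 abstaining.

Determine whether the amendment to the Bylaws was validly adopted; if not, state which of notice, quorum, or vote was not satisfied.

Invalid — quorum requirement not satisfied.

Notice: 60 days given; 60 required. Satisfied.
Quorum: 10% of 7,522 = 752.20, rounded up to 753; 751 present. Not satisfied.
Vote: requires three-fifths of the votes cast (751 − 70 abstaining = 681); 3/5 of 681 = 408.60, rounded up to 409, so 409 needed; 410 in favor. Satisfied.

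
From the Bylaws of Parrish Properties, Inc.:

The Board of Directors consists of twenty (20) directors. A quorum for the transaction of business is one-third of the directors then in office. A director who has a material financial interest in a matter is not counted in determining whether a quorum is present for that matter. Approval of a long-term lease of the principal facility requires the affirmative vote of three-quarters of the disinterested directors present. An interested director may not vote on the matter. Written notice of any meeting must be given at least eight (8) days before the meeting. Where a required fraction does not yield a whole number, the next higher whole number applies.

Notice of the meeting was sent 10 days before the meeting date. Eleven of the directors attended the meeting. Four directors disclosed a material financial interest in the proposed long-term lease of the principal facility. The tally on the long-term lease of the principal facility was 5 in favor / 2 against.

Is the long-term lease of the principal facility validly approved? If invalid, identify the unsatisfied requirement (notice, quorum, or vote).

Invalid — vote requirement not satisfied.

Notice: 10 days given; 8 required (10 ≥ 8). Satisfied.
Quorum: 11 present, but the 4 interested directors do not count, leaving 7. Quorum is 7. Satisfied.
Vote: the long-term lease of the principal facility requires three-fourths of the disinterested directors present (11 − 4 = 7). 3/4 of 7 = 5.25, rounded up to 6, so 6 affirmative votes are needed; 5 voted in favor. Not satisfied.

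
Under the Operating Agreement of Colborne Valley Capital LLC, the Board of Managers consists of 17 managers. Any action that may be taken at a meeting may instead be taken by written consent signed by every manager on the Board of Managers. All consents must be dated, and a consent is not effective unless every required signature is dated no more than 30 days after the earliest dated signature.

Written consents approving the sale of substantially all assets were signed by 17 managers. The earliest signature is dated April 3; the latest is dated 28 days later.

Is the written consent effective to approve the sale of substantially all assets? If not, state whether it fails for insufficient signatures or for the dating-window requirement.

Effective — both the signature and dating-window requirements are satisfied.

Signatures required: the unanimous vote of 17 — unanimous means all 17, so 17 needed; 17 signed. Sufficient.
Dating window: the latest signature is 28 days after the earliest; the limit is 30 days. Within the window.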